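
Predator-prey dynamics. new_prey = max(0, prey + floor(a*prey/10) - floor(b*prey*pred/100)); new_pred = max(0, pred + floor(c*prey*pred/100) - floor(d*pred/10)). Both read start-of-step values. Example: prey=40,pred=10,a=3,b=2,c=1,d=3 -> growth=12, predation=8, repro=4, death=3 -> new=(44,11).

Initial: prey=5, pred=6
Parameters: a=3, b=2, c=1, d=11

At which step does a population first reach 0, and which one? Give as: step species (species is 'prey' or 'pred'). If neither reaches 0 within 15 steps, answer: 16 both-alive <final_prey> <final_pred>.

Step 1: prey: 5+1-0=6; pred: 6+0-6=0
First extinction: pred at step 1

Answer: 1 pred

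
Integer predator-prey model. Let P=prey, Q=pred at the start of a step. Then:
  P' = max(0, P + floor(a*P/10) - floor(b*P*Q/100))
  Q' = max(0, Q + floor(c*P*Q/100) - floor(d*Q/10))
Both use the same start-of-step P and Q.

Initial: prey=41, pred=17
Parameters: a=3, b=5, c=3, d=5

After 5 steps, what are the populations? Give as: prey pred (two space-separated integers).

Step 1: prey: 41+12-34=19; pred: 17+20-8=29
Step 2: prey: 19+5-27=0; pred: 29+16-14=31
Step 3: prey: 0+0-0=0; pred: 31+0-15=16
Step 4: prey: 0+0-0=0; pred: 16+0-8=8
Step 5: prey: 0+0-0=0; pred: 8+0-4=4

Answer: 0 4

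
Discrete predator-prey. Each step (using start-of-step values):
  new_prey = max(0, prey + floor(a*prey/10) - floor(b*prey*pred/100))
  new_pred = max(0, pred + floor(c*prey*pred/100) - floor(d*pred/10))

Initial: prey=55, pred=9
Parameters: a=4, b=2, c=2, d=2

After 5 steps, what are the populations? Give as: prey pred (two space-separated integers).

Answer: 0 116

Derivation:
Step 1: prey: 55+22-9=68; pred: 9+9-1=17
Step 2: prey: 68+27-23=72; pred: 17+23-3=37
Step 3: prey: 72+28-53=47; pred: 37+53-7=83
Step 4: prey: 47+18-78=0; pred: 83+78-16=145
Step 5: prey: 0+0-0=0; pred: 145+0-29=116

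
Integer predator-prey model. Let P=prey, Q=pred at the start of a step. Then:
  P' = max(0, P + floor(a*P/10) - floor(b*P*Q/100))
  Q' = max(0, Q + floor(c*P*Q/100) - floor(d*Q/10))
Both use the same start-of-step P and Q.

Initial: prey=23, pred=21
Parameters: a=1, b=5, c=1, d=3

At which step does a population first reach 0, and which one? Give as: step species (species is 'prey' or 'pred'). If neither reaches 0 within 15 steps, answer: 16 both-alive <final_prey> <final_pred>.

Answer: 16 both-alive 1 3

Derivation:
Step 1: prey: 23+2-24=1; pred: 21+4-6=19
Step 2: prey: 1+0-0=1; pred: 19+0-5=14
Step 3: prey: 1+0-0=1; pred: 14+0-4=10
Step 4: prey: 1+0-0=1; pred: 10+0-3=7
Step 5: prey: 1+0-0=1; pred: 7+0-2=5
Step 6: prey: 1+0-0=1; pred: 5+0-1=4
Step 7: prey: 1+0-0=1; pred: 4+0-1=3
Step 8: prey: 1+0-0=1; pred: 3+0-0=3
Steps 9-15: state stable at prey=1, pred=3 (no change)
No extinction within 15 steps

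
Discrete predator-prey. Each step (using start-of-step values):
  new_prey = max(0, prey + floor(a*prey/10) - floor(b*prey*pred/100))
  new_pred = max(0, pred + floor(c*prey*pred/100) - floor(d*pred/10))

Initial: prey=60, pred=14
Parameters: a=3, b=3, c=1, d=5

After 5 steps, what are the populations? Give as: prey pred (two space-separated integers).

Answer: 32 10

Derivation:
Step 1: prey: 60+18-25=53; pred: 14+8-7=15
Step 2: prey: 53+15-23=45; pred: 15+7-7=15
Step 3: prey: 45+13-20=38; pred: 15+6-7=14
Step 4: prey: 38+11-15=34; pred: 14+5-7=12
Step 5: prey: 34+10-12=32; pred: 12+4-6=10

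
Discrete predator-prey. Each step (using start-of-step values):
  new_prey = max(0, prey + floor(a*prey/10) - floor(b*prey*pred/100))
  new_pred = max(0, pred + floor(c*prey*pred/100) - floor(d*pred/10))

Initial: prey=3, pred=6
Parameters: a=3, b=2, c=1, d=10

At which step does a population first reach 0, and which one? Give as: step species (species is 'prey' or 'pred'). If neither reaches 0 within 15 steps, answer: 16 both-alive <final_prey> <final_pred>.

Answer: 1 pred

Derivation:
Step 1: prey: 3+0-0=3; pred: 6+0-6=0
First extinction: pred at step 1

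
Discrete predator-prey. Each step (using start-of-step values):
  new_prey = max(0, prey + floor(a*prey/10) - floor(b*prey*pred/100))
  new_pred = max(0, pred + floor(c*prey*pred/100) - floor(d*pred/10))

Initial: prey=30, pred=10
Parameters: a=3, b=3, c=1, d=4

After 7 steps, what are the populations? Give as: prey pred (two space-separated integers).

Step 1: prey: 30+9-9=30; pred: 10+3-4=9
Step 2: prey: 30+9-8=31; pred: 9+2-3=8
Step 3: prey: 31+9-7=33; pred: 8+2-3=7
Step 4: prey: 33+9-6=36; pred: 7+2-2=7
Step 5: prey: 36+10-7=39; pred: 7+2-2=7
Step 6: prey: 39+11-8=42; pred: 7+2-2=7
Step 7: prey: 42+12-8=46; pred: 7+2-2=7

Answer: 46 7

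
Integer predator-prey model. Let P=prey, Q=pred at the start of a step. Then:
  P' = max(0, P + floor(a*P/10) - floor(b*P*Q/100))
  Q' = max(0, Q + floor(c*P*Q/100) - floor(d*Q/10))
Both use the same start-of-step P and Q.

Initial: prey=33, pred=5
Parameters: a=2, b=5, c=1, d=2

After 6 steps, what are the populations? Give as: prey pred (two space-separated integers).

Answer: 25 5

Derivation:
Step 1: prey: 33+6-8=31; pred: 5+1-1=5
Step 2: prey: 31+6-7=30; pred: 5+1-1=5
Step 3: prey: 30+6-7=29; pred: 5+1-1=5
Step 4: prey: 29+5-7=27; pred: 5+1-1=5
Step 5: prey: 27+5-6=26; pred: 5+1-1=5
Step 6: prey: 26+5-6=25; pred: 5+1-1=5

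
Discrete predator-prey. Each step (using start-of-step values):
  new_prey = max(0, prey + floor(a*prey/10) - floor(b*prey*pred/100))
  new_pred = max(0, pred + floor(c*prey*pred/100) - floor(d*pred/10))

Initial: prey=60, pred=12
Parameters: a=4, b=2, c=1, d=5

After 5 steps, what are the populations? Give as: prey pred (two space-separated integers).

Answer: 75 37

Derivation:
Step 1: prey: 60+24-14=70; pred: 12+7-6=13
Step 2: prey: 70+28-18=80; pred: 13+9-6=16
Step 3: prey: 80+32-25=87; pred: 16+12-8=20
Step 4: prey: 87+34-34=87; pred: 20+17-10=27
Step 5: prey: 87+34-46=75; pred: 27+23-13=37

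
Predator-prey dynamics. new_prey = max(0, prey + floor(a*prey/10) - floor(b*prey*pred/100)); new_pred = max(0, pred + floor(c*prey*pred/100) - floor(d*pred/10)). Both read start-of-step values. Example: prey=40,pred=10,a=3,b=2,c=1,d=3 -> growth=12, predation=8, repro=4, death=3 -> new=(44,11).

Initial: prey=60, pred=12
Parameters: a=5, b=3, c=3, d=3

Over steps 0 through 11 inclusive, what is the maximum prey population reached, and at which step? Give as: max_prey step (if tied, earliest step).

Answer: 69 1

Derivation:
Step 1: prey: 60+30-21=69; pred: 12+21-3=30
Step 2: prey: 69+34-62=41; pred: 30+62-9=83
Step 3: prey: 41+20-102=0; pred: 83+102-24=161
Step 4: prey: 0+0-0=0; pred: 161+0-48=113
Step 5: prey: 0+0-0=0; pred: 113+0-33=80
Step 6: prey: 0+0-0=0; pred: 80+0-24=56
Step 7: prey: 0+0-0=0; pred: 56+0-16=40
Step 8: prey: 0+0-0=0; pred: 40+0-12=28
Step 9: prey: 0+0-0=0; pred: 28+0-8=20
Step 10: prey: 0+0-0=0; pred: 20+0-6=14
Step 11: prey: 0+0-0=0; pred: 14+0-4=10
Max prey = 69 at step 1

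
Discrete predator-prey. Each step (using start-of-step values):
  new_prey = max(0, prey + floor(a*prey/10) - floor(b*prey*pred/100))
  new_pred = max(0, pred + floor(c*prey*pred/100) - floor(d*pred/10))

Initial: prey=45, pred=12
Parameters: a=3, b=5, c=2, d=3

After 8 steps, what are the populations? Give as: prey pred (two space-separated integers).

Answer: 0 5

Derivation:
Step 1: prey: 45+13-27=31; pred: 12+10-3=19
Step 2: prey: 31+9-29=11; pred: 19+11-5=25
Step 3: prey: 11+3-13=1; pred: 25+5-7=23
Step 4: prey: 1+0-1=0; pred: 23+0-6=17
Step 5: prey: 0+0-0=0; pred: 17+0-5=12
Step 6: prey: 0+0-0=0; pred: 12+0-3=9
Step 7: prey: 0+0-0=0; pred: 9+0-2=7
Step 8: prey: 0+0-0=0; pred: 7+0-2=5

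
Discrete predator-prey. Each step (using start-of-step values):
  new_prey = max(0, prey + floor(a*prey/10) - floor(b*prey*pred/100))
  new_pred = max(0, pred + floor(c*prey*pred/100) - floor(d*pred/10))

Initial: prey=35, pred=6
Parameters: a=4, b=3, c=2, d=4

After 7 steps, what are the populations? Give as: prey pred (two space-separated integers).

Step 1: prey: 35+14-6=43; pred: 6+4-2=8
Step 2: prey: 43+17-10=50; pred: 8+6-3=11
Step 3: prey: 50+20-16=54; pred: 11+11-4=18
Step 4: prey: 54+21-29=46; pred: 18+19-7=30
Step 5: prey: 46+18-41=23; pred: 30+27-12=45
Step 6: prey: 23+9-31=1; pred: 45+20-18=47
Step 7: prey: 1+0-1=0; pred: 47+0-18=29

Answer: 0 29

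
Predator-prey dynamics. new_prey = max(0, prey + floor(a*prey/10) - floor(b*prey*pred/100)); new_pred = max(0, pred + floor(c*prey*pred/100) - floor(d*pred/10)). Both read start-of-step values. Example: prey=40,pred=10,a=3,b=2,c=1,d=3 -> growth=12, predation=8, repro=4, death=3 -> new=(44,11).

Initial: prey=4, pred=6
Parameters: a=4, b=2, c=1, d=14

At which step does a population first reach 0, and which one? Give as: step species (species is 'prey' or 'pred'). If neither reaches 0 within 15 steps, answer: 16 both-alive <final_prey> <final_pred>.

Step 1: prey: 4+1-0=5; pred: 6+0-8=0
First extinction: pred at step 1

Answer: 1 pred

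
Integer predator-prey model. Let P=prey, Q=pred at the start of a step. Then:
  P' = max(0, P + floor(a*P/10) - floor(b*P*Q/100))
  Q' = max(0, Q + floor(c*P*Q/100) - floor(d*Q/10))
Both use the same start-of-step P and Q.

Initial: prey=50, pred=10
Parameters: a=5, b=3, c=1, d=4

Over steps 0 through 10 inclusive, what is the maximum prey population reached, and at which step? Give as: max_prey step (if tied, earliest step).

Answer: 79 3

Derivation:
Step 1: prey: 50+25-15=60; pred: 10+5-4=11
Step 2: prey: 60+30-19=71; pred: 11+6-4=13
Step 3: prey: 71+35-27=79; pred: 13+9-5=17
Step 4: prey: 79+39-40=78; pred: 17+13-6=24
Step 5: prey: 78+39-56=61; pred: 24+18-9=33
Step 6: prey: 61+30-60=31; pred: 33+20-13=40
Step 7: prey: 31+15-37=9; pred: 40+12-16=36
Step 8: prey: 9+4-9=4; pred: 36+3-14=25
Step 9: prey: 4+2-3=3; pred: 25+1-10=16
Step 10: prey: 3+1-1=3; pred: 16+0-6=10
Max prey = 79 at step 3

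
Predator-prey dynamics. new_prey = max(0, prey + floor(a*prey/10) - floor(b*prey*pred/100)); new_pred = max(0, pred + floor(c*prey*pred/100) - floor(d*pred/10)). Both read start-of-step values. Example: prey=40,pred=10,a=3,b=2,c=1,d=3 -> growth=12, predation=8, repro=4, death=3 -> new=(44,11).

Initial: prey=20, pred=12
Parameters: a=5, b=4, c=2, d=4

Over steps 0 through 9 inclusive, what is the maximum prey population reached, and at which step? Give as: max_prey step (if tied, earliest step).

Step 1: prey: 20+10-9=21; pred: 12+4-4=12
Step 2: prey: 21+10-10=21; pred: 12+5-4=13
Step 3: prey: 21+10-10=21; pred: 13+5-5=13
Step 4: prey: 21+10-10=21; pred: 13+5-5=13
Step 5: prey: 21+10-10=21; pred: 13+5-5=13
Step 6: prey: 21+10-10=21; pred: 13+5-5=13
Step 7: prey: 21+10-10=21; pred: 13+5-5=13
Step 8: prey: 21+10-10=21; pred: 13+5-5=13
Step 9: prey: 21+10-10=21; pred: 13+5-5=13
Max prey = 21 at step 1

Answer: 21 1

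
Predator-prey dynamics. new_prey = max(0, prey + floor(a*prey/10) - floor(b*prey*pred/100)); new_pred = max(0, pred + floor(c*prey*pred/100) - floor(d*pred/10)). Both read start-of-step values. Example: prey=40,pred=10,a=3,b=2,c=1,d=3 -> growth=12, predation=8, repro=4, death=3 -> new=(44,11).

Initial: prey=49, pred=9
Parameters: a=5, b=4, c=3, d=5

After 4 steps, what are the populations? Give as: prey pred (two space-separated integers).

Step 1: prey: 49+24-17=56; pred: 9+13-4=18
Step 2: prey: 56+28-40=44; pred: 18+30-9=39
Step 3: prey: 44+22-68=0; pred: 39+51-19=71
Step 4: prey: 0+0-0=0; pred: 71+0-35=36

Answer: 0 36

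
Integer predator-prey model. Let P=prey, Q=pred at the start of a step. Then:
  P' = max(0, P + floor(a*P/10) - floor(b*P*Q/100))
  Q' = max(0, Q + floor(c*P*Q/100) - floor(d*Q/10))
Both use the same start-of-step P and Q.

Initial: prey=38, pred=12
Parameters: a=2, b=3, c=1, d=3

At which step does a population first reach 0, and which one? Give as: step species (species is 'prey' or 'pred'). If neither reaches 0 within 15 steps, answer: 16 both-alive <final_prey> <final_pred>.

Answer: 16 both-alive 21 3

Derivation:
Step 1: prey: 38+7-13=32; pred: 12+4-3=13
Step 2: prey: 32+6-12=26; pred: 13+4-3=14
Step 3: prey: 26+5-10=21; pred: 14+3-4=13
Step 4: prey: 21+4-8=17; pred: 13+2-3=12
Step 5: prey: 17+3-6=14; pred: 12+2-3=11
Step 6: prey: 14+2-4=12; pred: 11+1-3=9
Step 7: prey: 12+2-3=11; pred: 9+1-2=8
Step 8: prey: 11+2-2=11; pred: 8+0-2=6
Step 9: prey: 11+2-1=12; pred: 6+0-1=5
Step 10: prey: 12+2-1=13; pred: 5+0-1=4
Step 11: prey: 13+2-1=14; pred: 4+0-1=3
Step 12: prey: 14+2-1=15; pred: 3+0-0=3
Step 13: prey: 15+3-1=17; pred: 3+0-0=3
Step 14: prey: 17+3-1=19; pred: 3+0-0=3
Step 15: prey: 19+3-1=21; pred: 3+0-0=3
No extinction within 15 steps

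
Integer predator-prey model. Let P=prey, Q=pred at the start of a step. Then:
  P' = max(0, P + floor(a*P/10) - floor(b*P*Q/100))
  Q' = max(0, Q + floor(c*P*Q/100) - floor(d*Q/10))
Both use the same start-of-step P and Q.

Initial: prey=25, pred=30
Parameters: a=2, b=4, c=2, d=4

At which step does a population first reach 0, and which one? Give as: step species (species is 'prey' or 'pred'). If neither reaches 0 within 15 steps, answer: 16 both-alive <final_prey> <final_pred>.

Step 1: prey: 25+5-30=0; pred: 30+15-12=33
First extinction: prey at step 1

Answer: 1 prey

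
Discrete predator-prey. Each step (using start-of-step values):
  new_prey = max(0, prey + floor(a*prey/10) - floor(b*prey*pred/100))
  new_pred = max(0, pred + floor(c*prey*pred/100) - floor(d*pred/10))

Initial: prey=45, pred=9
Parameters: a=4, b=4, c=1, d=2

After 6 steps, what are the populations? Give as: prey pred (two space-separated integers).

Answer: 7 20

Derivation:
Step 1: prey: 45+18-16=47; pred: 9+4-1=12
Step 2: prey: 47+18-22=43; pred: 12+5-2=15
Step 3: prey: 43+17-25=35; pred: 15+6-3=18
Step 4: prey: 35+14-25=24; pred: 18+6-3=21
Step 5: prey: 24+9-20=13; pred: 21+5-4=22
Step 6: prey: 13+5-11=7; pred: 22+2-4=20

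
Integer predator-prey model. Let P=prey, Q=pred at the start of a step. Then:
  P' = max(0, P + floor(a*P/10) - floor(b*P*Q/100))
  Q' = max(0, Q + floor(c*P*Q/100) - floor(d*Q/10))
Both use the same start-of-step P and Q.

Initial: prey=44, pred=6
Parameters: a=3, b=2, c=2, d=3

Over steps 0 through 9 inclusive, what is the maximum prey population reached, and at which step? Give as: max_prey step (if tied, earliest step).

Answer: 57 2

Derivation:
Step 1: prey: 44+13-5=52; pred: 6+5-1=10
Step 2: prey: 52+15-10=57; pred: 10+10-3=17
Step 3: prey: 57+17-19=55; pred: 17+19-5=31
Step 4: prey: 55+16-34=37; pred: 31+34-9=56
Step 5: prey: 37+11-41=7; pred: 56+41-16=81
Step 6: prey: 7+2-11=0; pred: 81+11-24=68
Step 7: prey: 0+0-0=0; pred: 68+0-20=48
Step 8: prey: 0+0-0=0; pred: 48+0-14=34
Step 9: prey: 0+0-0=0; pred: 34+0-10=24
Max prey = 57 at step 2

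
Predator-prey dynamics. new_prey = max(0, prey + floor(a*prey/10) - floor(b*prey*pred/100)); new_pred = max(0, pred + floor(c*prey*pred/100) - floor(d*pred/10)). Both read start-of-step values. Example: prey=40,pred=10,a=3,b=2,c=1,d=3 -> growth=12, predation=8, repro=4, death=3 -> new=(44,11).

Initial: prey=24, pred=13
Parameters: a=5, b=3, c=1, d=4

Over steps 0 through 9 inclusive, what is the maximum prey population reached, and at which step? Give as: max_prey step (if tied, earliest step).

Answer: 97 8

Derivation:
Step 1: prey: 24+12-9=27; pred: 13+3-5=11
Step 2: prey: 27+13-8=32; pred: 11+2-4=9
Step 3: prey: 32+16-8=40; pred: 9+2-3=8
Step 4: prey: 40+20-9=51; pred: 8+3-3=8
Step 5: prey: 51+25-12=64; pred: 8+4-3=9
Step 6: prey: 64+32-17=79; pred: 9+5-3=11
Step 7: prey: 79+39-26=92; pred: 11+8-4=15
Step 8: prey: 92+46-41=97; pred: 15+13-6=22
Step 9: prey: 97+48-64=81; pred: 22+21-8=35
Max prey = 97 at step 8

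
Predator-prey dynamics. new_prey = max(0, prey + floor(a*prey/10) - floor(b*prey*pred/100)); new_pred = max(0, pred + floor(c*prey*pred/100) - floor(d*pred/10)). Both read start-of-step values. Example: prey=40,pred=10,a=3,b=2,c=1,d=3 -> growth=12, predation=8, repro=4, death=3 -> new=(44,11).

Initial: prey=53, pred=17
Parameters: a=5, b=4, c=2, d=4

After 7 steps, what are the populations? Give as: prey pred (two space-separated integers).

Answer: 0 6

Derivation:
Step 1: prey: 53+26-36=43; pred: 17+18-6=29
Step 2: prey: 43+21-49=15; pred: 29+24-11=42
Step 3: prey: 15+7-25=0; pred: 42+12-16=38
Step 4: prey: 0+0-0=0; pred: 38+0-15=23
Step 5: prey: 0+0-0=0; pred: 23+0-9=14
Step 6: prey: 0+0-0=0; pred: 14+0-5=9
Step 7: prey: 0+0-0=0; pred: 9+0-3=6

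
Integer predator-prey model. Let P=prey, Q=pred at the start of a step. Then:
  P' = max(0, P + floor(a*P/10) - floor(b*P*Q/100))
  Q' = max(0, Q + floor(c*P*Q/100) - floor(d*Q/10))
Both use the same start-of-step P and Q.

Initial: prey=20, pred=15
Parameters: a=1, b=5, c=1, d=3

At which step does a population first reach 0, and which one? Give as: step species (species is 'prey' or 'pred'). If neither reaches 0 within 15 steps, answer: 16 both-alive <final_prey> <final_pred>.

Step 1: prey: 20+2-15=7; pred: 15+3-4=14
Step 2: prey: 7+0-4=3; pred: 14+0-4=10
Step 3: prey: 3+0-1=2; pred: 10+0-3=7
Step 4: prey: 2+0-0=2; pred: 7+0-2=5
Step 5: prey: 2+0-0=2; pred: 5+0-1=4
Step 6: prey: 2+0-0=2; pred: 4+0-1=3
Step 7: prey: 2+0-0=2; pred: 3+0-0=3
Steps 8-15: state stable at prey=2, pred=3 (no change)
No extinction within 15 steps

Answer: 16 both-alive 2 3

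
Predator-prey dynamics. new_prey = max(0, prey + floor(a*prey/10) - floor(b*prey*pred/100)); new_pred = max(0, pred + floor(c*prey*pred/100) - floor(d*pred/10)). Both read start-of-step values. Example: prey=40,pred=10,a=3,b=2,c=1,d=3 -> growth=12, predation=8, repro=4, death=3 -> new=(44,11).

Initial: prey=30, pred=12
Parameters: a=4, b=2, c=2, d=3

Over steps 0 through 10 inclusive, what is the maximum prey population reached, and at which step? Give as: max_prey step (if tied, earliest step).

Answer: 38 2

Derivation:
Step 1: prey: 30+12-7=35; pred: 12+7-3=16
Step 2: prey: 35+14-11=38; pred: 16+11-4=23
Step 3: prey: 38+15-17=36; pred: 23+17-6=34
Step 4: prey: 36+14-24=26; pred: 34+24-10=48
Step 5: prey: 26+10-24=12; pred: 48+24-14=58
Step 6: prey: 12+4-13=3; pred: 58+13-17=54
Step 7: prey: 3+1-3=1; pred: 54+3-16=41
Step 8: prey: 1+0-0=1; pred: 41+0-12=29
Step 9: prey: 1+0-0=1; pred: 29+0-8=21
Step 10: prey: 1+0-0=1; pred: 21+0-6=15
Max prey = 38 at step 2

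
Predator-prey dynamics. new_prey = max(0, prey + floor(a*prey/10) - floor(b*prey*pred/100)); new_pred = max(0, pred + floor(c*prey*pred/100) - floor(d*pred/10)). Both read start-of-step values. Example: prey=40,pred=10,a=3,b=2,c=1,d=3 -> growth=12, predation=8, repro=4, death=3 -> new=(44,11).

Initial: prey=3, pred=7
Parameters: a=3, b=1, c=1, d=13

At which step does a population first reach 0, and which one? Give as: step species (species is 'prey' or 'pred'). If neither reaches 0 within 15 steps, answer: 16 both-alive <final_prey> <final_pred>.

Step 1: prey: 3+0-0=3; pred: 7+0-9=0
First extinction: pred at step 1

Answer: 1 pred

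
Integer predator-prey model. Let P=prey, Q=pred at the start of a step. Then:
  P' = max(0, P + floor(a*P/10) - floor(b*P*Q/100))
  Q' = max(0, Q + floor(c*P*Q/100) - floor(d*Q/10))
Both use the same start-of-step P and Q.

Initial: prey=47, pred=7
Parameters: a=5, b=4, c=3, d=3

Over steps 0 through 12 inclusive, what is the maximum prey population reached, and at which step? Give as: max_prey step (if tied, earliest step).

Step 1: prey: 47+23-13=57; pred: 7+9-2=14
Step 2: prey: 57+28-31=54; pred: 14+23-4=33
Step 3: prey: 54+27-71=10; pred: 33+53-9=77
Step 4: prey: 10+5-30=0; pred: 77+23-23=77
Step 5: prey: 0+0-0=0; pred: 77+0-23=54
Step 6: prey: 0+0-0=0; pred: 54+0-16=38
Step 7: prey: 0+0-0=0; pred: 38+0-11=27
Step 8: prey: 0+0-0=0; pred: 27+0-8=19
Step 9: prey: 0+0-0=0; pred: 19+0-5=14
Step 10: prey: 0+0-0=0; pred: 14+0-4=10
Step 11: prey: 0+0-0=0; pred: 10+0-3=7
Step 12: prey: 0+0-0=0; pred: 7+0-2=5
Max prey = 57 at step 1

Answer: 57 1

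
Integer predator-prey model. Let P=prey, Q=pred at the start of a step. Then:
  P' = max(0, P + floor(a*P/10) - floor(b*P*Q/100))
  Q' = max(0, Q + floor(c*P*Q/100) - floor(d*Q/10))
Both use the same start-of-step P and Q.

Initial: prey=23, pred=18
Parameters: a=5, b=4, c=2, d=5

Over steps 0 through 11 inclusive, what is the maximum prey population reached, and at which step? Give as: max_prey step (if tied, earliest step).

Answer: 60 11

Derivation:
Step 1: prey: 23+11-16=18; pred: 18+8-9=17
Step 2: prey: 18+9-12=15; pred: 17+6-8=15
Step 3: prey: 15+7-9=13; pred: 15+4-7=12
Step 4: prey: 13+6-6=13; pred: 12+3-6=9
Step 5: prey: 13+6-4=15; pred: 9+2-4=7
Step 6: prey: 15+7-4=18; pred: 7+2-3=6
Step 7: prey: 18+9-4=23; pred: 6+2-3=5
Step 8: prey: 23+11-4=30; pred: 5+2-2=5
Step 9: prey: 30+15-6=39; pred: 5+3-2=6
Step 10: prey: 39+19-9=49; pred: 6+4-3=7
Step 11: prey: 49+24-13=60; pred: 7+6-3=10
Max prey = 60 at step 11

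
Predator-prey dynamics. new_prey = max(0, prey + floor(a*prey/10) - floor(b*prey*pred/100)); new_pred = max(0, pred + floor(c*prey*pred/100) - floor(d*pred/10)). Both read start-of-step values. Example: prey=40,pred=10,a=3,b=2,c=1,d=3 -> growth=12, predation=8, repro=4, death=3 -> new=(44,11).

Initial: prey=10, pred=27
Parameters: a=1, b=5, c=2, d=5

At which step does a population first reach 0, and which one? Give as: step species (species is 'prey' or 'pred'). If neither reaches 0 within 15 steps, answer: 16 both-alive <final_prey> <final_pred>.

Step 1: prey: 10+1-13=0; pred: 27+5-13=19
First extinction: prey at step 1

Answer: 1 prey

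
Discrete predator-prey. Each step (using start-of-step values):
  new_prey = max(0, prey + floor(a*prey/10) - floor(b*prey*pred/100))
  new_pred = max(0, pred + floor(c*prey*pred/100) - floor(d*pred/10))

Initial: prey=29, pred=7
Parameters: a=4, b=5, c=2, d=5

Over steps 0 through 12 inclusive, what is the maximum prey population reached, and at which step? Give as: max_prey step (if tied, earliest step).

Answer: 30 1

Derivation:
Step 1: prey: 29+11-10=30; pred: 7+4-3=8
Step 2: prey: 30+12-12=30; pred: 8+4-4=8
Step 3: prey: 30+12-12=30; pred: 8+4-4=8
Step 4: prey: 30+12-12=30; pred: 8+4-4=8
Step 5: prey: 30+12-12=30; pred: 8+4-4=8
Step 6: prey: 30+12-12=30; pred: 8+4-4=8
Step 7: prey: 30+12-12=30; pred: 8+4-4=8
Step 8: prey: 30+12-12=30; pred: 8+4-4=8
Step 9: prey: 30+12-12=30; pred: 8+4-4=8
Step 10: prey: 30+12-12=30; pred: 8+4-4=8
Step 11: prey: 30+12-12=30; pred: 8+4-4=8
Step 12: prey: 30+12-12=30; pred: 8+4-4=8
Max prey = 30 at step 1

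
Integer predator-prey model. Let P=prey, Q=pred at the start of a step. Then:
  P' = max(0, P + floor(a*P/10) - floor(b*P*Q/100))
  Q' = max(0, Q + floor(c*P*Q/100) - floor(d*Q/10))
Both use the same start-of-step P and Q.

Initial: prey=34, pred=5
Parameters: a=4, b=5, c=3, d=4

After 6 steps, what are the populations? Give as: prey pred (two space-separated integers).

Step 1: prey: 34+13-8=39; pred: 5+5-2=8
Step 2: prey: 39+15-15=39; pred: 8+9-3=14
Step 3: prey: 39+15-27=27; pred: 14+16-5=25
Step 4: prey: 27+10-33=4; pred: 25+20-10=35
Step 5: prey: 4+1-7=0; pred: 35+4-14=25
Step 6: prey: 0+0-0=0; pred: 25+0-10=15

Answer: 0 15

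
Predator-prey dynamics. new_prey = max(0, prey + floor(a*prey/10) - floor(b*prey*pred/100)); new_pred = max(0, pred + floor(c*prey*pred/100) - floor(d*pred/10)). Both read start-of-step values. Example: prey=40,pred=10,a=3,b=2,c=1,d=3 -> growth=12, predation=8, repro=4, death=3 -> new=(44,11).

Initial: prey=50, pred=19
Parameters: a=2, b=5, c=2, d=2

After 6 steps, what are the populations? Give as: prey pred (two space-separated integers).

Answer: 0 16

Derivation:
Step 1: prey: 50+10-47=13; pred: 19+19-3=35
Step 2: prey: 13+2-22=0; pred: 35+9-7=37
Step 3: prey: 0+0-0=0; pred: 37+0-7=30
Step 4: prey: 0+0-0=0; pred: 30+0-6=24
Step 5: prey: 0+0-0=0; pred: 24+0-4=20
Step 6: prey: 0+0-0=0; pred: 20+0-4=16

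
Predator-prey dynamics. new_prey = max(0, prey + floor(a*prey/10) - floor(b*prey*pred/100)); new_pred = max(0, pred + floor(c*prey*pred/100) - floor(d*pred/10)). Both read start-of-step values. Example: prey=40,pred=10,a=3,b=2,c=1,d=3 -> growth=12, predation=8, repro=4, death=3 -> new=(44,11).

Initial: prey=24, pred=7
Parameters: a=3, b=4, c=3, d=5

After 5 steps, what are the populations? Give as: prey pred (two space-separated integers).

Answer: 11 13

Derivation:
Step 1: prey: 24+7-6=25; pred: 7+5-3=9
Step 2: prey: 25+7-9=23; pred: 9+6-4=11
Step 3: prey: 23+6-10=19; pred: 11+7-5=13
Step 4: prey: 19+5-9=15; pred: 13+7-6=14
Step 5: prey: 15+4-8=11; pred: 14+6-7=13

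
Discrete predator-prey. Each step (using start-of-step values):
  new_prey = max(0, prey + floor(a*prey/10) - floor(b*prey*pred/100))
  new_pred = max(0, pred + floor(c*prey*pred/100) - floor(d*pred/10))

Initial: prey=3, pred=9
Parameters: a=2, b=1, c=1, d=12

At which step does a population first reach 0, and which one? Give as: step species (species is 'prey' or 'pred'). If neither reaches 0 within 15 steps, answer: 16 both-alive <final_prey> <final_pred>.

Answer: 1 pred

Derivation:
Step 1: prey: 3+0-0=3; pred: 9+0-10=0
First extinction: pred at step 1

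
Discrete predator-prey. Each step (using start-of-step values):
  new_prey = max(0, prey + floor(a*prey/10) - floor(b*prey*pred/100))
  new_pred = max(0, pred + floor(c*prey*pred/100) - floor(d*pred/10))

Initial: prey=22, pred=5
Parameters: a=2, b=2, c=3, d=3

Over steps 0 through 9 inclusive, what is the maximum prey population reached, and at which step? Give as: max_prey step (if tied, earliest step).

Step 1: prey: 22+4-2=24; pred: 5+3-1=7
Step 2: prey: 24+4-3=25; pred: 7+5-2=10
Step 3: prey: 25+5-5=25; pred: 10+7-3=14
Step 4: prey: 25+5-7=23; pred: 14+10-4=20
Step 5: prey: 23+4-9=18; pred: 20+13-6=27
Step 6: prey: 18+3-9=12; pred: 27+14-8=33
Step 7: prey: 12+2-7=7; pred: 33+11-9=35
Step 8: prey: 7+1-4=4; pred: 35+7-10=32
Step 9: prey: 4+0-2=2; pred: 32+3-9=26
Max prey = 25 at step 2

Answer: 25 2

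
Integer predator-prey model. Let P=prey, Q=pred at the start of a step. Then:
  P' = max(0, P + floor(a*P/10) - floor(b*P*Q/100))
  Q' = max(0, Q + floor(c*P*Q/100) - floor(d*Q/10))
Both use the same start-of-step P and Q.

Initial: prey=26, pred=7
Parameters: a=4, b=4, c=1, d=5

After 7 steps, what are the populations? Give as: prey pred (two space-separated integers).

Step 1: prey: 26+10-7=29; pred: 7+1-3=5
Step 2: prey: 29+11-5=35; pred: 5+1-2=4
Step 3: prey: 35+14-5=44; pred: 4+1-2=3
Step 4: prey: 44+17-5=56; pred: 3+1-1=3
Step 5: prey: 56+22-6=72; pred: 3+1-1=3
Step 6: prey: 72+28-8=92; pred: 3+2-1=4
Step 7: prey: 92+36-14=114; pred: 4+3-2=5

Answer: 114 5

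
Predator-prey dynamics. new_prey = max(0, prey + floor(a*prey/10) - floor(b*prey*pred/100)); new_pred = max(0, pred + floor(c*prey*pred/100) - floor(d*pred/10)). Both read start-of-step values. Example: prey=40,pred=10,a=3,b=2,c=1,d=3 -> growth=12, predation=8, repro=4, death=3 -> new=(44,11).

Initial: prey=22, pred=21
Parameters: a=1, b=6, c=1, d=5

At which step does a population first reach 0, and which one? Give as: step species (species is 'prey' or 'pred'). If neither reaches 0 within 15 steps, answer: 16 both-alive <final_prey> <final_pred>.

Answer: 1 prey

Derivation:
Step 1: prey: 22+2-27=0; pred: 21+4-10=15
First extinction: prey at step 1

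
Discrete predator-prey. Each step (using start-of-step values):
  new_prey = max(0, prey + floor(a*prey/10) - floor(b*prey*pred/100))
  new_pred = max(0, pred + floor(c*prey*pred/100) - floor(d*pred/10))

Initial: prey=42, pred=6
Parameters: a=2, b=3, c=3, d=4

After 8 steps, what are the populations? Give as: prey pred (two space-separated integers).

Answer: 0 7

Derivation:
Step 1: prey: 42+8-7=43; pred: 6+7-2=11
Step 2: prey: 43+8-14=37; pred: 11+14-4=21
Step 3: prey: 37+7-23=21; pred: 21+23-8=36
Step 4: prey: 21+4-22=3; pred: 36+22-14=44
Step 5: prey: 3+0-3=0; pred: 44+3-17=30
Step 6: prey: 0+0-0=0; pred: 30+0-12=18
Step 7: prey: 0+0-0=0; pred: 18+0-7=11
Step 8: prey: 0+0-0=0; pred: 11+0-4=7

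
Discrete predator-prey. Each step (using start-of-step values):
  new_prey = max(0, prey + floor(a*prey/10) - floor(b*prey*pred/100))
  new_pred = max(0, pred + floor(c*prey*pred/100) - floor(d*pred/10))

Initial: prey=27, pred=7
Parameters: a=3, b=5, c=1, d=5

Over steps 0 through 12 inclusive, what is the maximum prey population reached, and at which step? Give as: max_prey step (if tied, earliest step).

Answer: 174 12

Derivation:
Step 1: prey: 27+8-9=26; pred: 7+1-3=5
Step 2: prey: 26+7-6=27; pred: 5+1-2=4
Step 3: prey: 27+8-5=30; pred: 4+1-2=3
Step 4: prey: 30+9-4=35; pred: 3+0-1=2
Step 5: prey: 35+10-3=42; pred: 2+0-1=1
Step 6: prey: 42+12-2=52; pred: 1+0-0=1
Step 7: prey: 52+15-2=65; pred: 1+0-0=1
Step 8: prey: 65+19-3=81; pred: 1+0-0=1
Step 9: prey: 81+24-4=101; pred: 1+0-0=1
Step 10: prey: 101+30-5=126; pred: 1+1-0=2
Step 11: prey: 126+37-12=151; pred: 2+2-1=3
Step 12: prey: 151+45-22=174; pred: 3+4-1=6
Max prey = 174 at step 12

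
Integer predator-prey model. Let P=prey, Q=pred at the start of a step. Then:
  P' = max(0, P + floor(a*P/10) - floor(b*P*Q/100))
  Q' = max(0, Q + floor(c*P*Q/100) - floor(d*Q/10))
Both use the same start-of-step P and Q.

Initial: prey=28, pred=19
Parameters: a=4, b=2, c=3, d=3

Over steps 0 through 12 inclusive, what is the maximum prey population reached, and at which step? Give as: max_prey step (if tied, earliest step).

Answer: 29 1

Derivation:
Step 1: prey: 28+11-10=29; pred: 19+15-5=29
Step 2: prey: 29+11-16=24; pred: 29+25-8=46
Step 3: prey: 24+9-22=11; pred: 46+33-13=66
Step 4: prey: 11+4-14=1; pred: 66+21-19=68
Step 5: prey: 1+0-1=0; pred: 68+2-20=50
Step 6: prey: 0+0-0=0; pred: 50+0-15=35
Step 7: prey: 0+0-0=0; pred: 35+0-10=25
Step 8: prey: 0+0-0=0; pred: 25+0-7=18
Step 9: prey: 0+0-0=0; pred: 18+0-5=13
Step 10: prey: 0+0-0=0; pred: 13+0-3=10
Step 11: prey: 0+0-0=0; pred: 10+0-3=7
Step 12: prey: 0+0-0=0; pred: 7+0-2=5
Max prey = 29 at step 1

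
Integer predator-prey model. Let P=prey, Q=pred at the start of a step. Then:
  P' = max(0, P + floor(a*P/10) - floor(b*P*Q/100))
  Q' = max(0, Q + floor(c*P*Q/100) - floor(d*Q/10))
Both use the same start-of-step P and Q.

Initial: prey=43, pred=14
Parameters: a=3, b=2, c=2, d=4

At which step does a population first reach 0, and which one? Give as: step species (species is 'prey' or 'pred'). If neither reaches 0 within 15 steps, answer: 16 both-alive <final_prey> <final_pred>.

Answer: 16 both-alive 1 2

Derivation:
Step 1: prey: 43+12-12=43; pred: 14+12-5=21
Step 2: prey: 43+12-18=37; pred: 21+18-8=31
Step 3: prey: 37+11-22=26; pred: 31+22-12=41
Step 4: prey: 26+7-21=12; pred: 41+21-16=46
Step 5: prey: 12+3-11=4; pred: 46+11-18=39
Step 6: prey: 4+1-3=2; pred: 39+3-15=27
Step 7: prey: 2+0-1=1; pred: 27+1-10=18
Step 8: prey: 1+0-0=1; pred: 18+0-7=11
Step 9: prey: 1+0-0=1; pred: 11+0-4=7
Step 10: prey: 1+0-0=1; pred: 7+0-2=5
Step 11: prey: 1+0-0=1; pred: 5+0-2=3
Step 12: prey: 1+0-0=1; pred: 3+0-1=2
Step 13: prey: 1+0-0=1; pred: 2+0-0=2
Steps 14-15: state stable at prey=1, pred=2 (no change)
No extinction within 15 steps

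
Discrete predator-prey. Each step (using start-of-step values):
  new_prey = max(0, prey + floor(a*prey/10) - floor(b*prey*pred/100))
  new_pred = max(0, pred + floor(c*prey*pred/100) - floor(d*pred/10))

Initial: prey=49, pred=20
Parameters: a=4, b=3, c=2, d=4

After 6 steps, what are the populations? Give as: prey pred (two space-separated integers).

Answer: 0 10

Derivation:
Step 1: prey: 49+19-29=39; pred: 20+19-8=31
Step 2: prey: 39+15-36=18; pred: 31+24-12=43
Step 3: prey: 18+7-23=2; pred: 43+15-17=41
Step 4: prey: 2+0-2=0; pred: 41+1-16=26
Step 5: prey: 0+0-0=0; pred: 26+0-10=16
Step 6: prey: 0+0-0=0; pred: 16+0-6=10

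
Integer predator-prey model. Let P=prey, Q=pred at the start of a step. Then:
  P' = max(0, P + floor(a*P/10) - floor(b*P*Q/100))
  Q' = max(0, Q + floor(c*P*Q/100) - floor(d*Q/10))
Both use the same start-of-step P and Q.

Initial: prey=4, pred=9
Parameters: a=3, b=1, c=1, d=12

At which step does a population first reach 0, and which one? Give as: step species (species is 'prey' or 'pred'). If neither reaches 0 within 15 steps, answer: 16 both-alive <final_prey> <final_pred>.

Answer: 1 pred

Derivation:
Step 1: prey: 4+1-0=5; pred: 9+0-10=0
First extinction: pred at step 1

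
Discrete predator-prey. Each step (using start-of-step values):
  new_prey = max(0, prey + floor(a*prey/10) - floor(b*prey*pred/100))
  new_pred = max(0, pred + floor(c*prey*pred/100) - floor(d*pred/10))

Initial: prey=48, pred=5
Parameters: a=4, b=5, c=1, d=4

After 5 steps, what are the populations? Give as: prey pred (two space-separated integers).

Step 1: prey: 48+19-12=55; pred: 5+2-2=5
Step 2: prey: 55+22-13=64; pred: 5+2-2=5
Step 3: prey: 64+25-16=73; pred: 5+3-2=6
Step 4: prey: 73+29-21=81; pred: 6+4-2=8
Step 5: prey: 81+32-32=81; pred: 8+6-3=11

Answer: 81 11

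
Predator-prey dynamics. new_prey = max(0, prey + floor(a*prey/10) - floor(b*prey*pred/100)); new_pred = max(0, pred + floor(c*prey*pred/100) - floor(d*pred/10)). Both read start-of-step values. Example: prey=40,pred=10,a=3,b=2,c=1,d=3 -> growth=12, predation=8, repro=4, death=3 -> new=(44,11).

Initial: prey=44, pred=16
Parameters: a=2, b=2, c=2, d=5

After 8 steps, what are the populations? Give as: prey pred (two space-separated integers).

Answer: 8 4

Derivation:
Step 1: prey: 44+8-14=38; pred: 16+14-8=22
Step 2: prey: 38+7-16=29; pred: 22+16-11=27
Step 3: prey: 29+5-15=19; pred: 27+15-13=29
Step 4: prey: 19+3-11=11; pred: 29+11-14=26
Step 5: prey: 11+2-5=8; pred: 26+5-13=18
Step 6: prey: 8+1-2=7; pred: 18+2-9=11
Step 7: prey: 7+1-1=7; pred: 11+1-5=7
Step 8: prey: 7+1-0=8; pred: 7+0-3=4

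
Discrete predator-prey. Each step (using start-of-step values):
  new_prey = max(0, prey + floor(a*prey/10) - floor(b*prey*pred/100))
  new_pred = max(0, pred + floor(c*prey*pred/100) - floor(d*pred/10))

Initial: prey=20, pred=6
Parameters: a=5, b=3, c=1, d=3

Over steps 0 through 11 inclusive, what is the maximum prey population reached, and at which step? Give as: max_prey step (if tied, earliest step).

Answer: 103 7

Derivation:
Step 1: prey: 20+10-3=27; pred: 6+1-1=6
Step 2: prey: 27+13-4=36; pred: 6+1-1=6
Step 3: prey: 36+18-6=48; pred: 6+2-1=7
Step 4: prey: 48+24-10=62; pred: 7+3-2=8
Step 5: prey: 62+31-14=79; pred: 8+4-2=10
Step 6: prey: 79+39-23=95; pred: 10+7-3=14
Step 7: prey: 95+47-39=103; pred: 14+13-4=23
Step 8: prey: 103+51-71=83; pred: 23+23-6=40
Step 9: prey: 83+41-99=25; pred: 40+33-12=61
Step 10: prey: 25+12-45=0; pred: 61+15-18=58
Step 11: prey: 0+0-0=0; pred: 58+0-17=41
Max prey = 103 at step 7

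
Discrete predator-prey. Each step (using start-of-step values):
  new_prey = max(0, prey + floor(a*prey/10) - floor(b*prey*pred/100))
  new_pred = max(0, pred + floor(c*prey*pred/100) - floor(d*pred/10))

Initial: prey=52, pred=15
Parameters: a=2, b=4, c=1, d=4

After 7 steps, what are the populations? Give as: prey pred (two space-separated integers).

Step 1: prey: 52+10-31=31; pred: 15+7-6=16
Step 2: prey: 31+6-19=18; pred: 16+4-6=14
Step 3: prey: 18+3-10=11; pred: 14+2-5=11
Step 4: prey: 11+2-4=9; pred: 11+1-4=8
Step 5: prey: 9+1-2=8; pred: 8+0-3=5
Step 6: prey: 8+1-1=8; pred: 5+0-2=3
Step 7: prey: 8+1-0=9; pred: 3+0-1=2

Answer: 9 2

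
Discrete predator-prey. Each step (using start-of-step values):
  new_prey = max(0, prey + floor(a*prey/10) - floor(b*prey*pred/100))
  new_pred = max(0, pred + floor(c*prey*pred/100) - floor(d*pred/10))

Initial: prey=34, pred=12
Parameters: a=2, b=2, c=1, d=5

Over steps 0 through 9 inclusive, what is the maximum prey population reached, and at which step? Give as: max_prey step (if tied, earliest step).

Answer: 70 9

Derivation:
Step 1: prey: 34+6-8=32; pred: 12+4-6=10
Step 2: prey: 32+6-6=32; pred: 10+3-5=8
Step 3: prey: 32+6-5=33; pred: 8+2-4=6
Step 4: prey: 33+6-3=36; pred: 6+1-3=4
Step 5: prey: 36+7-2=41; pred: 4+1-2=3
Step 6: prey: 41+8-2=47; pred: 3+1-1=3
Step 7: prey: 47+9-2=54; pred: 3+1-1=3
Step 8: prey: 54+10-3=61; pred: 3+1-1=3
Step 9: prey: 61+12-3=70; pred: 3+1-1=3
Max prey = 70 at step 9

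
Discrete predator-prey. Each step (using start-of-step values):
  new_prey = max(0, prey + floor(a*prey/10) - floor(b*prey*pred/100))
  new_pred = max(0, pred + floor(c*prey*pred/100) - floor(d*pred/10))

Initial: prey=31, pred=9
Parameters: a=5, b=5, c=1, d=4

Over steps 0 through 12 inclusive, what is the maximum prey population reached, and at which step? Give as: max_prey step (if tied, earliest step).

Step 1: prey: 31+15-13=33; pred: 9+2-3=8
Step 2: prey: 33+16-13=36; pred: 8+2-3=7
Step 3: prey: 36+18-12=42; pred: 7+2-2=7
Step 4: prey: 42+21-14=49; pred: 7+2-2=7
Step 5: prey: 49+24-17=56; pred: 7+3-2=8
Step 6: prey: 56+28-22=62; pred: 8+4-3=9
Step 7: prey: 62+31-27=66; pred: 9+5-3=11
Step 8: prey: 66+33-36=63; pred: 11+7-4=14
Step 9: prey: 63+31-44=50; pred: 14+8-5=17
Step 10: prey: 50+25-42=33; pred: 17+8-6=19
Step 11: prey: 33+16-31=18; pred: 19+6-7=18
Step 12: prey: 18+9-16=11; pred: 18+3-7=14
Max prey = 66 at step 7

Answer: 66 7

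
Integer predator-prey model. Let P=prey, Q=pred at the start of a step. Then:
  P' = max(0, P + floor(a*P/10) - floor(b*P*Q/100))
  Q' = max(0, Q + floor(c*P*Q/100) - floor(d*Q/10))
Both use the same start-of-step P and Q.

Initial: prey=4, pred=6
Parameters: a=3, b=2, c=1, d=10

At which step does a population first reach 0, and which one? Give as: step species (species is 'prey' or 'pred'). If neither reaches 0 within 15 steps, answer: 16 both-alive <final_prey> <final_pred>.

Answer: 1 pred

Derivation:
Step 1: prey: 4+1-0=5; pred: 6+0-6=0
First extinction: pred at step 1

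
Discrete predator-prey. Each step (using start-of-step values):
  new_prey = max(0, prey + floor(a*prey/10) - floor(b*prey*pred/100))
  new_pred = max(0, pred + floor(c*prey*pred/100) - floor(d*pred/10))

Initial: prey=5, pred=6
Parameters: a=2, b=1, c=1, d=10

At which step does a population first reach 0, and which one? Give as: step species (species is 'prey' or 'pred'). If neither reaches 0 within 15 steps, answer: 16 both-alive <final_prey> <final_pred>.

Answer: 1 pred

Derivation:
Step 1: prey: 5+1-0=6; pred: 6+0-6=0
First extinction: pred at step 1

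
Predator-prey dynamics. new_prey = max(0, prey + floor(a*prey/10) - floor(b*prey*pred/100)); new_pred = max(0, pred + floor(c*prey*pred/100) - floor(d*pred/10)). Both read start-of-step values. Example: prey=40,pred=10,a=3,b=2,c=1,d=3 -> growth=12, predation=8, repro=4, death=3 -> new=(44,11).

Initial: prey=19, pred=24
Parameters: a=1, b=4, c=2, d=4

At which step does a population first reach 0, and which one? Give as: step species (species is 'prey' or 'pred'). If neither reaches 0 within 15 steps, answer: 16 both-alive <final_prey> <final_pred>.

Answer: 16 both-alive 1 2

Derivation:
Step 1: prey: 19+1-18=2; pred: 24+9-9=24
Step 2: prey: 2+0-1=1; pred: 24+0-9=15
Step 3: prey: 1+0-0=1; pred: 15+0-6=9
Step 4: prey: 1+0-0=1; pred: 9+0-3=6
Step 5: prey: 1+0-0=1; pred: 6+0-2=4
Step 6: prey: 1+0-0=1; pred: 4+0-1=3
Step 7: prey: 1+0-0=1; pred: 3+0-1=2
Step 8: prey: 1+0-0=1; pred: 2+0-0=2
Steps 9-15: state stable at prey=1, pred=2 (no change)
No extinction within 15 steps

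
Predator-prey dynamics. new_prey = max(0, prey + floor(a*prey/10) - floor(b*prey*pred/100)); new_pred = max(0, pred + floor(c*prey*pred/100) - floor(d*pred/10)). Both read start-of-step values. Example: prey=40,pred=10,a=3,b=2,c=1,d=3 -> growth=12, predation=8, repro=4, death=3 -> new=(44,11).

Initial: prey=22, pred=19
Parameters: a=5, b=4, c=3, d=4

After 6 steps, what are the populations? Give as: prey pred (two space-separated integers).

Step 1: prey: 22+11-16=17; pred: 19+12-7=24
Step 2: prey: 17+8-16=9; pred: 24+12-9=27
Step 3: prey: 9+4-9=4; pred: 27+7-10=24
Step 4: prey: 4+2-3=3; pred: 24+2-9=17
Step 5: prey: 3+1-2=2; pred: 17+1-6=12
Step 6: prey: 2+1-0=3; pred: 12+0-4=8

Answer: 3 8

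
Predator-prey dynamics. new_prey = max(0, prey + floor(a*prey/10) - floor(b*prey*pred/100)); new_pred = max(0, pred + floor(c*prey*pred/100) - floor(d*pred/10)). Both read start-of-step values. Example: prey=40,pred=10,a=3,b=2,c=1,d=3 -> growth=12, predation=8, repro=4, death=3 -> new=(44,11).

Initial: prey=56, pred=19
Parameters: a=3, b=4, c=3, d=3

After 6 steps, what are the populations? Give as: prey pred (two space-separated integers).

Answer: 0 19

Derivation:
Step 1: prey: 56+16-42=30; pred: 19+31-5=45
Step 2: prey: 30+9-54=0; pred: 45+40-13=72
Step 3: prey: 0+0-0=0; pred: 72+0-21=51
Step 4: prey: 0+0-0=0; pred: 51+0-15=36
Step 5: prey: 0+0-0=0; pred: 36+0-10=26
Step 6: prey: 0+0-0=0; pred: 26+0-7=19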